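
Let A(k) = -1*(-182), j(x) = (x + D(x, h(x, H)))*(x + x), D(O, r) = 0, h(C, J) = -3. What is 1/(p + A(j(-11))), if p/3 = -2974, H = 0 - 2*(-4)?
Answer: -1/8740 ≈ -0.00011442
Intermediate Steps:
H = 8 (H = 0 + 8 = 8)
p = -8922 (p = 3*(-2974) = -8922)
j(x) = 2*x² (j(x) = (x + 0)*(x + x) = x*(2*x) = 2*x²)
A(k) = 182
1/(p + A(j(-11))) = 1/(-8922 + 182) = 1/(-8740) = -1/8740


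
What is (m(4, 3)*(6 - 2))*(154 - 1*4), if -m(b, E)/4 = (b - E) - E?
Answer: 4800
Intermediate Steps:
m(b, E) = -4*b + 8*E (m(b, E) = -4*((b - E) - E) = -4*(b - 2*E) = -4*b + 8*E)
(m(4, 3)*(6 - 2))*(154 - 1*4) = ((-4*4 + 8*3)*(6 - 2))*(154 - 1*4) = ((-16 + 24)*4)*(154 - 4) = (8*4)*150 = 32*150 = 4800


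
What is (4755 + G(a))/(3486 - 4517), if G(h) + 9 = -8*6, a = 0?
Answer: -4698/1031 ≈ -4.5567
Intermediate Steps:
G(h) = -57 (G(h) = -9 - 8*6 = -9 - 48 = -57)
(4755 + G(a))/(3486 - 4517) = (4755 - 57)/(3486 - 4517) = 4698/(-1031) = 4698*(-1/1031) = -4698/1031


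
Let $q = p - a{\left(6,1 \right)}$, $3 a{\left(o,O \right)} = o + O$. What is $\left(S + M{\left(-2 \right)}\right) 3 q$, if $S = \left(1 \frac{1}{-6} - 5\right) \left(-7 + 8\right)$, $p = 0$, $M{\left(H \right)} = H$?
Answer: $\frac{301}{6} \approx 50.167$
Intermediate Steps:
$a{\left(o,O \right)} = \frac{O}{3} + \frac{o}{3}$ ($a{\left(o,O \right)} = \frac{o + O}{3} = \frac{O + o}{3} = \frac{O}{3} + \frac{o}{3}$)
$S = - \frac{31}{6}$ ($S = \left(1 \left(- \frac{1}{6}\right) - 5\right) 1 = \left(- \frac{1}{6} - 5\right) 1 = \left(- \frac{31}{6}\right) 1 = - \frac{31}{6} \approx -5.1667$)
$q = - \frac{7}{3}$ ($q = 0 - \left(\frac{1}{3} \cdot 1 + \frac{1}{3} \cdot 6\right) = 0 - \left(\frac{1}{3} + 2\right) = 0 - \frac{7}{3} = - \frac{7}{3} \approx -2.3333$)
$\left(S + M{\left(-2 \right)}\right) 3 q = \left(- \frac{31}{6} - 2\right) 3 \left(- \frac{7}{3}\right) = \left(- \frac{43}{6}\right) \left(-7\right) = \frac{301}{6}$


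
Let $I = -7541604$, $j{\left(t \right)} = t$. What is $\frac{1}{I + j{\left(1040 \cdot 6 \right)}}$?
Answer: $- \frac{1}{7535364} \approx -1.3271 \cdot 10^{-7}$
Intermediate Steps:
$\frac{1}{I + j{\left(1040 \cdot 6 \right)}} = \frac{1}{-7541604 + 1040 \cdot 6} = \frac{1}{-7541604 + 6240} = \frac{1}{-7535364} = - \frac{1}{7535364}$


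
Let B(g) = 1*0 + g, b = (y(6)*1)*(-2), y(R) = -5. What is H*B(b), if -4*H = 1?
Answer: -5/2 ≈ -2.5000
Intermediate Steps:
H = -1/4 (H = -1/4*1 = -1/4 ≈ -0.25000)
b = 10 (b = -5*1*(-2) = -5*(-2) = 10)
B(g) = g (B(g) = 0 + g = g)
H*B(b) = -1/4*10 = -5/2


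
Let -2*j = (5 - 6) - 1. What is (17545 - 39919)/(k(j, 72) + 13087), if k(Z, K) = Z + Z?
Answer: -7458/4363 ≈ -1.7094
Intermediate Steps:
j = 1 (j = -((5 - 6) - 1)/2 = -(-1 - 1)/2 = -1/2*(-2) = 1)
k(Z, K) = 2*Z
(17545 - 39919)/(k(j, 72) + 13087) = (17545 - 39919)/(2*1 + 13087) = -22374/(2 + 13087) = -22374/13089 = -22374*1/13089 = -7458/4363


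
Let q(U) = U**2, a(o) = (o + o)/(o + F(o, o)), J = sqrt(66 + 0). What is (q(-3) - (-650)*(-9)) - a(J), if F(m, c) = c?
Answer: -5842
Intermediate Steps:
J = sqrt(66) ≈ 8.1240
a(o) = 1 (a(o) = (o + o)/(o + o) = (2*o)/((2*o)) = (2*o)*(1/(2*o)) = 1)
(q(-3) - (-650)*(-9)) - a(J) = ((-3)**2 - (-650)*(-9)) - 1*1 = (9 - 65*90) - 1 = (9 - 5850) - 1 = -5841 - 1 = -5842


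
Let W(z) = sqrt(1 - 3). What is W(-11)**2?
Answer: -2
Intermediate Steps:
W(z) = I*sqrt(2) (W(z) = sqrt(-2) = I*sqrt(2))
W(-11)**2 = (I*sqrt(2))**2 = -2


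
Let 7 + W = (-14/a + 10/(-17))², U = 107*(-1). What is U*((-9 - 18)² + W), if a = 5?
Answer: -567035158/7225 ≈ -78482.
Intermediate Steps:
U = -107
W = 32369/7225 (W = -7 + (-14/5 + 10/(-17))² = -7 + (-14*⅕ + 10*(-1/17))² = -7 + (-14/5 - 10/17)² = -7 + (-288/85)² = -7 + 82944/7225 = 32369/7225 ≈ 4.4801)
U*((-9 - 18)² + W) = -107*((-9 - 18)² + 32369/7225) = -107*((-27)² + 32369/7225) = -107*(729 + 32369/7225) = -107*5299394/7225 = -567035158/7225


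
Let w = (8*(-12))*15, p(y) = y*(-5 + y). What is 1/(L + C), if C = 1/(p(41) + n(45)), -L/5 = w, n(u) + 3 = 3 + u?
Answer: 1521/10951201 ≈ 0.00013889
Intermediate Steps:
n(u) = u (n(u) = -3 + (3 + u) = u)
w = -1440 (w = -96*15 = -1440)
L = 7200 (L = -5*(-1440) = 7200)
C = 1/1521 (C = 1/(41*(-5 + 41) + 45) = 1/(41*36 + 45) = 1/(1476 + 45) = 1/1521 ≈ 0.00065746)
1/(L + C) = 1/(7200 + 1/1521) = 1/(10951201/1521) = 1521/10951201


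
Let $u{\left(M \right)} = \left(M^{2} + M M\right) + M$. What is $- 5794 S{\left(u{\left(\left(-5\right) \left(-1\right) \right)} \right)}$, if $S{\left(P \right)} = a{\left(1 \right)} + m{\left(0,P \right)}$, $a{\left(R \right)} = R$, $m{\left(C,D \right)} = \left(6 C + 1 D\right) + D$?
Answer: $-643134$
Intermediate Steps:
$m{\left(C,D \right)} = 2 D + 6 C$ ($m{\left(C,D \right)} = \left(6 C + D\right) + D = \left(D + 6 C\right) + D = 2 D + 6 C$)
$u{\left(M \right)} = M + 2 M^{2}$ ($u{\left(M \right)} = \left(M^{2} + M^{2}\right) + M = 2 M^{2} + M = M + 2 M^{2}$)
$S{\left(P \right)} = 1 + 2 P$ ($S{\left(P \right)} = 1 + \left(2 P + 6 \cdot 0\right) = 1 + \left(2 P + 0\right) = 1 + 2 P$)
$- 5794 S{\left(u{\left(\left(-5\right) \left(-1\right) \right)} \right)} = - 5794 \left(1 + 2 \left(-5\right) \left(-1\right) \left(1 + 2 \left(\left(-5\right) \left(-1\right)\right)\right)\right) = - 5794 \left(1 + 2 \cdot 5 \left(1 + 2 \cdot 5\right)\right) = - 5794 \left(1 + 2 \cdot 5 \left(1 + 10\right)\right) = - 5794 \left(1 + 2 \cdot 5 \cdot 11\right) = - 5794 \left(1 + 2 \cdot 55\right) = - 5794 \left(1 + 110\right) = \left(-5794\right) 111 = -643134$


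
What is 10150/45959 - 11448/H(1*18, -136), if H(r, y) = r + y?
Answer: 263668166/2711581 ≈ 97.238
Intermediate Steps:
10150/45959 - 11448/H(1*18, -136) = 10150/45959 - 11448/(1*18 - 136) = 10150*(1/45959) - 11448/(18 - 136) = 10150/45959 - 11448/(-118) = 10150/45959 - 11448*(-1/118) = 10150/45959 + 5724/59 = 263668166/2711581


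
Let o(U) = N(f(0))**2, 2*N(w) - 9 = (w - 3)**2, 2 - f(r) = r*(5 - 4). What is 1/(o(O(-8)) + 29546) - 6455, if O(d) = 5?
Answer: -190880804/29571 ≈ -6455.0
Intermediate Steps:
f(r) = 2 - r (f(r) = 2 - r*(5 - 4) = 2 - r)
N(w) = 9/2 + (-3 + w)**2/2 (N(w) = 9/2 + (w - 3)**2/2 = 9/2 + (-3 + w)**2/2)
o(U) = 25 (o(U) = (9/2 + (-3 + (2 - 1*0))**2/2)**2 = (9/2 + (-3 + (2 + 0))**2/2)**2 = (9/2 + (-3 + 2)**2/2)**2 = (9/2 + (1/2)*(-1)**2)**2 = (9/2 + (1/2)*1)**2 = (9/2 + 1/2)**2 = 5**2 = 25)
1/(o(O(-8)) + 29546) - 6455 = 1/(25 + 29546) - 6455 = 1/29571 - 6455 = -190880804/29571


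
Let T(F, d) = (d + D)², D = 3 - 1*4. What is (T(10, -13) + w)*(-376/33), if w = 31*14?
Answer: -78960/11 ≈ -7178.2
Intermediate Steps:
D = -1 (D = 3 - 4 = -1)
T(F, d) = (-1 + d)² (T(F, d) = (d - 1)² = (-1 + d)²)
w = 434
(T(10, -13) + w)*(-376/33) = ((-1 - 13)² + 434)*(-376/33) = ((-14)² + 434)*(-376*1/33) = (196 + 434)*(-376/33) = 630*(-376/33) = -78960/11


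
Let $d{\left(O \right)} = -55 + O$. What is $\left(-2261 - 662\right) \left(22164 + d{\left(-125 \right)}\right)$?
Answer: $-64259232$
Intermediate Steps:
$\left(-2261 - 662\right) \left(22164 + d{\left(-125 \right)}\right) = \left(-2261 - 662\right) \left(22164 - 180\right) = - 2923 \left(22164 - 180\right) = \left(-2923\right) 21984 = -64259232$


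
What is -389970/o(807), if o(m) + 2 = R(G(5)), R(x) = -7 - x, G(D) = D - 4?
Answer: 38997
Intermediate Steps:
G(D) = -4 + D
o(m) = -10 (o(m) = -2 + (-7 - (-4 + 5)) = -2 + (-7 - 1*1) = -2 + (-7 - 1) = -2 - 8 = -10)
-389970/o(807) = -389970/(-10) = -389970*(-1/10) = 38997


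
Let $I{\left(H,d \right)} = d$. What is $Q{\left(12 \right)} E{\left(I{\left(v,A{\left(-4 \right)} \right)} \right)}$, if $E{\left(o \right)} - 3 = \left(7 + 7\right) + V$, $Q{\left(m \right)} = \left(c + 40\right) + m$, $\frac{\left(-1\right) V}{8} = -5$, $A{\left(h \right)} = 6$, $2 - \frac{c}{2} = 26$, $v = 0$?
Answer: $228$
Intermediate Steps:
$c = -48$ ($c = 4 - 52 = -48$)
$V = 40$ ($V = \left(-8\right) \left(-5\right) = 40$)
$Q{\left(m \right)} = -8 + m$ ($Q{\left(m \right)} = \left(-48 + 40\right) + m = -8 + m$)
$E{\left(o \right)} = 57$ ($E{\left(o \right)} = 3 + \left(\left(7 + 7\right) + 40\right) = 3 + \left(14 + 40\right) = 3 + 54 = 57$)
$Q{\left(12 \right)} E{\left(I{\left(v,A{\left(-4 \right)} \right)} \right)} = \left(-8 + 12\right) 57 = 4 \cdot 57 = 228$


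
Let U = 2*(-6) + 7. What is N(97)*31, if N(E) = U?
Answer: -155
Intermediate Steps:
U = -5 (U = -12 + 7 = -5)
N(E) = -5
N(97)*31 = -5*31 = -155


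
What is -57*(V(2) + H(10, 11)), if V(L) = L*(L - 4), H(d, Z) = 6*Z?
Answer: -3534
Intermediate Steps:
V(L) = L*(-4 + L)
-57*(V(2) + H(10, 11)) = -57*(2*(-4 + 2) + 6*11) = -57*(2*(-2) + 66) = -57*(-4 + 66) = -57*62 = -3534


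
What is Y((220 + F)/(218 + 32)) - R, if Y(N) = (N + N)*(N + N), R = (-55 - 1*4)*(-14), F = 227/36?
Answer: -16660126391/20250000 ≈ -822.72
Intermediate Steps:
F = 227/36 (F = 227*(1/36) = 227/36 ≈ 6.3056)
R = 826 (R = (-55 - 4)*(-14) = -59*(-14) = 826)
Y(N) = 4*N² (Y(N) = (2*N)*(2*N) = 4*N²)
Y((220 + F)/(218 + 32)) - R = 4*((220 + 227/36)/(218 + 32))² - 1*826 = 4*((8147/36)/250)² - 826 = 4*((8147/36)*(1/250))² - 826 = 4*(8147/9000)² - 826 = 4*(66373609/81000000) - 826 = 66373609/20250000 - 826 = -16660126391/20250000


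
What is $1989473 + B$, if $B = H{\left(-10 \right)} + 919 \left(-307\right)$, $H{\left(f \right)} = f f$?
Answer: $1707440$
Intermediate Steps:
$H{\left(f \right)} = f^{2}$
$B = -282033$ ($B = \left(-10\right)^{2} + 919 \left(-307\right) = 100 - 282133 = -282033$)
$1989473 + B = 1989473 - 282033 = 1707440$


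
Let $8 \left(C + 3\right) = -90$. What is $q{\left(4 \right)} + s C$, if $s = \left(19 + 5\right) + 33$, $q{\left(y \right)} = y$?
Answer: $- \frac{3233}{4} \approx -808.25$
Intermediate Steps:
$C = - \frac{57}{4}$ ($C = -3 + \frac{1}{8} \left(-90\right) = -3 - \frac{45}{4} = - \frac{57}{4} \approx -14.25$)
$s = 57$ ($s = 24 + 33 = 57$)
$q{\left(4 \right)} + s C = 4 + 57 \left(- \frac{57}{4}\right) = 4 - \frac{3249}{4} = - \frac{3233}{4}$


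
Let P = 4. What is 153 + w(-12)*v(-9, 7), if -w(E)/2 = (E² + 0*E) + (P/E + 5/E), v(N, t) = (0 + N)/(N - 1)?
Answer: -2097/20 ≈ -104.85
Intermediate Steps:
v(N, t) = N/(-1 + N)
w(E) = -18/E - 2*E² (w(E) = -2*((E² + 0*E) + (4/E + 5/E)) = -2*((E² + 0) + 9/E) = -2*(E² + 9/E) = -18/E - 2*E²)
153 + w(-12)*v(-9, 7) = 153 + (2*(-9 - 1*(-12)³)/(-12))*(-9/(-1 - 9)) = 153 + (2*(-1/12)*(-9 - 1*(-1728)))*(-9/(-10)) = 153 + (2*(-1/12)*(-9 + 1728))*(-9*(-⅒)) = 153 + (2*(-1/12)*1719)*(9/10) = 153 - 573/2*9/10 = 153 - 5157/20 = -2097/20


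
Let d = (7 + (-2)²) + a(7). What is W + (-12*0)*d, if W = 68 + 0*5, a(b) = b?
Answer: 68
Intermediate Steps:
W = 68 (W = 68 + 0 = 68)
d = 18 (d = (7 + (-2)²) + 7 = (7 + 4) + 7 = 11 + 7 = 18)
W + (-12*0)*d = 68 - 12*0*18 = 68 + 0*18 = 68 + 0 = 68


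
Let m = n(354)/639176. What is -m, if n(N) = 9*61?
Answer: -549/639176 ≈ -0.00085892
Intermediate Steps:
n(N) = 549
m = 549/639176 ≈ 0.00085892
-m = -1*549/639176 = -549/639176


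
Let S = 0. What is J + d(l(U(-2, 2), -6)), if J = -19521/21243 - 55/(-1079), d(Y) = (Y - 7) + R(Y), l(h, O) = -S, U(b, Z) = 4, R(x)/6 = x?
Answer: -60114391/7640399 ≈ -7.8680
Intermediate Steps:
R(x) = 6*x
l(h, O) = 0 (l(h, O) = -1*0 = 0)
d(Y) = -7 + 7*Y (d(Y) = (Y - 7) + 6*Y = (-7 + Y) + 6*Y = -7 + 7*Y)
J = -6631598/7640399 (J = -19521*1/21243 - 55*(-1/1079) = -6507/7081 + 55/1079 = -6631598/7640399 ≈ -0.86796)
J + d(l(U(-2, 2), -6)) = -6631598/7640399 + (-7 + 7*0) = -6631598/7640399 + (-7 + 0) = -6631598/7640399 - 7 = -60114391/7640399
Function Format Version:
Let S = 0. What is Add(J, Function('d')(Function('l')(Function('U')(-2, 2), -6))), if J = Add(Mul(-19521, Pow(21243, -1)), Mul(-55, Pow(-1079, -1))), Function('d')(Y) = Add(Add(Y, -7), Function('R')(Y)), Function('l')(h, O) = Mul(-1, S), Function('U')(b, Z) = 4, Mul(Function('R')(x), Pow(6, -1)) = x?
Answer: Rational(-60114391, 7640399) ≈ -7.8680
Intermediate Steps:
Function('R')(x) = Mul(6, x)
Function('l')(h, O) = 0 (Function('l')(h, O) = Mul(-1, 0) = 0)
Function('d')(Y) = Add(-7, Mul(7, Y)) (Function('d')(Y) = Add(Add(Y, -7), Mul(6, Y)) = Add(Add(-7, Y), Mul(6, Y)) = Add(-7, Mul(7, Y)))
J = Rational(-6631598, 7640399) (J = Add(Mul(-19521, Rational(1, 21243)), Mul(-55, Rational(-1, 1079))) = Add(Rational(-6507, 7081), Rational(55, 1079)) = Rational(-6631598, 7640399) ≈ -0.86796)
Add(J, Function('d')(Function('l')(Function('U')(-2, 2), -6))) = Add(Rational(-6631598, 7640399), Add(-7, Mul(7, 0))) = Add(Rational(-6631598, 7640399), Add(-7, 0)) = Add(Rational(-6631598, 7640399), -7) = Rational(-60114391, 7640399)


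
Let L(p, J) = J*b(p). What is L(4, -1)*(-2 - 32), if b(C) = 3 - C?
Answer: -34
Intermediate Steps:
L(p, J) = J*(3 - p)
L(4, -1)*(-2 - 32) = (-(3 - 1*4))*(-2 - 32) = -(3 - 4)*(-34) = -1*(-1)*(-34) = 1*(-34) = -34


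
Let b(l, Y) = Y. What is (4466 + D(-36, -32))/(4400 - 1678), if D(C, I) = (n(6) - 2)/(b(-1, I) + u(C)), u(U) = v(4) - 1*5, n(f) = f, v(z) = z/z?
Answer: 40193/24498 ≈ 1.6407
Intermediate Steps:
v(z) = 1
u(U) = -4 (u(U) = 1 - 1*5 = 1 - 5 = -4)
D(C, I) = 4/(-4 + I) (D(C, I) = (6 - 2)/(I - 4) = 4/(-4 + I))
(4466 + D(-36, -32))/(4400 - 1678) = (4466 + 4/(-4 - 32))/(4400 - 1678) = (4466 + 4/(-36))/2722 = (4466 + 4*(-1/36))*(1/2722) = (4466 - ⅑)*(1/2722) = (40193/9)*(1/2722) = 40193/24498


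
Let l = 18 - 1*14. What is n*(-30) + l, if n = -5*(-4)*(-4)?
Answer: 2404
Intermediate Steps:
n = -80 (n = 20*(-4) = -80)
l = 4 (l = 18 - 14 = 4)
n*(-30) + l = -80*(-30) + 4 = 2400 + 4 = 2404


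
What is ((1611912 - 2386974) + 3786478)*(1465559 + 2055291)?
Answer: 10602744023600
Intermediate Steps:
((1611912 - 2386974) + 3786478)*(1465559 + 2055291) = (-775062 + 3786478)*3520850 = 3011416*3520850 = 10602744023600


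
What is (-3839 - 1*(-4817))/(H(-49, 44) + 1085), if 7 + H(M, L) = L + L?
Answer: 489/583 ≈ 0.83877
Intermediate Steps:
H(M, L) = -7 + 2*L (H(M, L) = -7 + (L + L) = -7 + 2*L)
(-3839 - 1*(-4817))/(H(-49, 44) + 1085) = (-3839 - 1*(-4817))/((-7 + 2*44) + 1085) = (-3839 + 4817)/((-7 + 88) + 1085) = 978/(81 + 1085) = 978/1166 = 978*(1/1166) = 489/583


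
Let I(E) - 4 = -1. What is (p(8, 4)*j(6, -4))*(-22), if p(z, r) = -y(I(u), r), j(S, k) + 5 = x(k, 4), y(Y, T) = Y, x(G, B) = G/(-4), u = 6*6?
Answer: -264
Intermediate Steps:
u = 36
I(E) = 3 (I(E) = 4 - 1 = 3)
x(G, B) = -G/4 (x(G, B) = G*(-¼) = -G/4)
j(S, k) = -5 - k/4
p(z, r) = -3 (p(z, r) = -1*3 = -3)
(p(8, 4)*j(6, -4))*(-22) = -3*(-5 - ¼*(-4))*(-22) = -3*(-5 + 1)*(-22) = -3*(-4)*(-22) = 12*(-22) = -264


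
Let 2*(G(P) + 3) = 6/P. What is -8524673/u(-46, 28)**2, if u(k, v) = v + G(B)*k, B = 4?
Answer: -34098692/69169 ≈ -492.98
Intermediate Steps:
G(P) = -3 + 3/P (G(P) = -3 + (6/P)/2 = -3 + 3/P)
u(k, v) = v - 9*k/4 (u(k, v) = v + (-3 + 3/4)*k = v - 9*k/4)
-8524673/u(-46, 28)**2 = -8524673/(28 - 9/4*(-46))**2 = -8524673/(28 + 207/2)**2 = -8524673/((263/2)**2) = -8524673/69169/4 = -8524673*4/69169 = -34098692/69169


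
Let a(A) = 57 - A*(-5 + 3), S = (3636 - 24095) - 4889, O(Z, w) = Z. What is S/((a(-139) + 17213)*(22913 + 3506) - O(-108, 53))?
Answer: -6337/112227939 ≈ -5.6465e-5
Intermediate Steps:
S = -25348 (S = -20459 - 4889 = -25348)
a(A) = 57 + 2*A (a(A) = 57 - A*(-2) = 57 - (-2)*A = 57 + 2*A)
S/((a(-139) + 17213)*(22913 + 3506) - O(-108, 53)) = -25348/(((57 + 2*(-139)) + 17213)*(22913 + 3506) - 1*(-108)) = -25348/(((57 - 278) + 17213)*26419 + 108) = -25348/((-221 + 17213)*26419 + 108) = -25348/(16992*26419 + 108) = -25348/(448911648 + 108) = -25348/448911756 = -25348*1/448911756 = -6337/112227939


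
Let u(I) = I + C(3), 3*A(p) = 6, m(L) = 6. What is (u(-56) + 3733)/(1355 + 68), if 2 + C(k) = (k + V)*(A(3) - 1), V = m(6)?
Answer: 3684/1423 ≈ 2.5889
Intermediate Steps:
A(p) = 2 (A(p) = (1/3)*6 = 2)
V = 6
C(k) = 4 + k (C(k) = -2 + (k + 6)*(2 - 1) = -2 + (6 + k)*1 = -2 + (6 + k) = 4 + k)
u(I) = 7 + I (u(I) = I + (4 + 3) = I + 7 = 7 + I)
(u(-56) + 3733)/(1355 + 68) = ((7 - 56) + 3733)/(1355 + 68) = (-49 + 3733)/1423 = 3684*(1/1423) = 3684/1423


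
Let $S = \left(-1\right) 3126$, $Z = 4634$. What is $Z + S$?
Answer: $1508$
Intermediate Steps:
$S = -3126$
$Z + S = 4634 - 3126 = 1508$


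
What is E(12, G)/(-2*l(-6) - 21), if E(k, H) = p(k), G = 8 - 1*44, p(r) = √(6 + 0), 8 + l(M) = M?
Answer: √6/7 ≈ 0.34993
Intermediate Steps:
l(M) = -8 + M
p(r) = √6
G = -36 (G = 8 - 44 = -36)
E(k, H) = √6
E(12, G)/(-2*l(-6) - 21) = √6/(-2*(-8 - 6) - 21) = √6/(-2*(-14) - 21) = √6/(28 - 21) = √6/7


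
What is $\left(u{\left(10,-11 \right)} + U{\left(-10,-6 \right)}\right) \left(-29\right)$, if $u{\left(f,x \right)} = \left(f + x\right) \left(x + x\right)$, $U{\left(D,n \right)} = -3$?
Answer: $-551$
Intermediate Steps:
$u{\left(f,x \right)} = 2 x \left(f + x\right)$ ($u{\left(f,x \right)} = \left(f + x\right) 2 x = 2 x \left(f + x\right)$)
$\left(u{\left(10,-11 \right)} + U{\left(-10,-6 \right)}\right) \left(-29\right) = \left(2 \left(-11\right) \left(10 - 11\right) - 3\right) \left(-29\right) = \left(2 \left(-11\right) \left(-1\right) - 3\right) \left(-29\right) = \left(22 - 3\right) \left(-29\right) = 19 \left(-29\right) = -551$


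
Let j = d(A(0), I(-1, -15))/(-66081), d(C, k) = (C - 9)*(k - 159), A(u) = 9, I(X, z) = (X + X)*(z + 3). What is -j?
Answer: 0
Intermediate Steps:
I(X, z) = 2*X*(3 + z) (I(X, z) = (2*X)*(3 + z) = 2*X*(3 + z))
d(C, k) = (-159 + k)*(-9 + C) (d(C, k) = (-9 + C)*(-159 + k) = (-159 + k)*(-9 + C))
j = 0 (j = (1431 - 159*9 - 18*(-1)*(3 - 15) + 9*(2*(-1)*(3 - 15)))/(-66081) = (1431 - 1431 - 18*(-1)*(-12) + 9*(2*(-1)*(-12)))*(-1/66081) = (1431 - 1431 - 9*24 + 9*24)*(-1/66081) = (1431 - 1431 - 216 + 216)*(-1/66081) = 0*(-1/66081) = 0)
-j = -1*0 = 0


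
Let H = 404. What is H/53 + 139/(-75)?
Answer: 22933/3975 ≈ 5.7693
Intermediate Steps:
H/53 + 139/(-75) = 404/53 + 139/(-75) = 404*(1/53) + 139*(-1/75) = 404/53 - 139/75 = 22933/3975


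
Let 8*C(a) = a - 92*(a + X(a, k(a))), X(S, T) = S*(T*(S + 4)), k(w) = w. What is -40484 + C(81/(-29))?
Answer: -7913841617/195112 ≈ -40561.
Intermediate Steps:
X(S, T) = S*T*(4 + S) (X(S, T) = S*(T*(4 + S)) = S*T*(4 + S))
C(a) = -91*a/8 - 23*a**2*(4 + a)/2 (C(a) = (a - 92*(a + a*a*(4 + a)))/8 = (a - 92*(a + a**2*(4 + a)))/8 = (a + (-92*a - 92*a**2*(4 + a)))/8 = (-91*a - 92*a**2*(4 + a))/8 = -91*a/8 - 23*a**2*(4 + a)/2)
-40484 + C(81/(-29)) = -40484 + (81/(-29))*(-91 + 92*(81/(-29))*(-4 - 81/(-29)))/8 = -40484 + (81*(-1/29))*(-91 + 92*(81*(-1/29))*(-4 - 81*(-1)/29))/8 = -40484 + (1/8)*(-81/29)*(-91 + 92*(-81/29)*(-4 - 1*(-81/29))) = -40484 + (1/8)*(-81/29)*(-91 + 92*(-81/29)*(-4 + 81/29)) = -40484 + (1/8)*(-81/29)*(-91 + 92*(-81/29)*(-35/29)) = -40484 + (1/8)*(-81/29)*(-91 + 260820/841) = -40484 + (1/8)*(-81/29)*(184289/841) = -40484 - 14927409/195112 = -7913841617/195112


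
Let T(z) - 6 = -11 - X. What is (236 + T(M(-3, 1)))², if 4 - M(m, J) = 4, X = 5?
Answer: 51076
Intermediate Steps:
M(m, J) = 0 (M(m, J) = 4 - 1*4 = 4 - 4 = 0)
T(z) = -10 (T(z) = 6 + (-11 - 1*5) = 6 + (-11 - 5) = 6 - 16 = -10)
(236 + T(M(-3, 1)))² = (236 - 10)² = 226² = 51076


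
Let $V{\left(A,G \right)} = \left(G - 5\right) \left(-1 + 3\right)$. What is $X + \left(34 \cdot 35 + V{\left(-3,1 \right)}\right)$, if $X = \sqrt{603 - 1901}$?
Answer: $1182 + i \sqrt{1298} \approx 1182.0 + 36.028 i$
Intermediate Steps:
$V{\left(A,G \right)} = -10 + 2 G$ ($V{\left(A,G \right)} = \left(-5 + G\right) 2 = -10 + 2 G$)
$X = i \sqrt{1298}$ ($X = \sqrt{-1298} = i \sqrt{1298} \approx 36.028 i$)
$X + \left(34 \cdot 35 + V{\left(-3,1 \right)}\right) = i \sqrt{1298} + \left(34 \cdot 35 + \left(-10 + 2 \cdot 1\right)\right) = i \sqrt{1298} + \left(1190 + \left(-10 + 2\right)\right) = i \sqrt{1298} + \left(1190 - 8\right) = i \sqrt{1298} + 1182 = 1182 + i \sqrt{1298}$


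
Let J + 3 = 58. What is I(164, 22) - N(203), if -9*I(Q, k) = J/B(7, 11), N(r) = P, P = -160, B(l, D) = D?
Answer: 1435/9 ≈ 159.44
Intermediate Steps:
J = 55 (J = -3 + 58 = 55)
N(r) = -160
I(Q, k) = -5/9 (I(Q, k) = -55/(9*11) = -1/9*5 = -5/9)
I(164, 22) - N(203) = -5/9 - 1*(-160) = -5/9 + 160 = 1435/9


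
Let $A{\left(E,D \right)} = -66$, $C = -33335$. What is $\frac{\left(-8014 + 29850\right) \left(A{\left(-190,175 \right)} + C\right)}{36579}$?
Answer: $- \frac{729344236}{36579} \approx -19939.0$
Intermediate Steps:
$\frac{\left(-8014 + 29850\right) \left(A{\left(-190,175 \right)} + C\right)}{36579} = \frac{\left(-8014 + 29850\right) \left(-66 - 33335\right)}{36579} = 21836 \left(-33401\right) \frac{1}{36579} = \left(-729344236\right) \frac{1}{36579} = - \frac{729344236}{36579}$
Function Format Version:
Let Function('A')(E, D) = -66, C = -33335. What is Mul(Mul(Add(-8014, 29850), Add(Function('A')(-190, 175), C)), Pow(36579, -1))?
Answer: Rational(-729344236, 36579) ≈ -19939.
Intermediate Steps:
Mul(Mul(Add(-8014, 29850), Add(Function('A')(-190, 175), C)), Pow(36579, -1)) = Mul(Mul(Add(-8014, 29850), Add(-66, -33335)), Pow(36579, -1)) = Mul(Mul(21836, -33401), Rational(1, 36579)) = Mul(-729344236, Rational(1, 36579)) = Rational(-729344236, 36579)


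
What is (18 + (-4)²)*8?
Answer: 272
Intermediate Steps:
(18 + (-4)²)*8 = (18 + 16)*8 = 34*8 = 272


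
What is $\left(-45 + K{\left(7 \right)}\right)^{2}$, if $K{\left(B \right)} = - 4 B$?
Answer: $5329$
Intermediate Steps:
$\left(-45 + K{\left(7 \right)}\right)^{2} = \left(-45 - 28\right)^{2} = \left(-73\right)^{2} = 5329$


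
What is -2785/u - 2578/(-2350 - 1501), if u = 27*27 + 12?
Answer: -8814737/2853591 ≈ -3.0890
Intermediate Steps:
u = 741 (u = 729 + 12 = 741)
-2785/u - 2578/(-2350 - 1501) = -2785/741 - 2578/(-2350 - 1501) = -2785*1/741 - 2578/(-3851) = -2785/741 - 2578*(-1/3851) = -2785/741 + 2578/3851 = -8814737/2853591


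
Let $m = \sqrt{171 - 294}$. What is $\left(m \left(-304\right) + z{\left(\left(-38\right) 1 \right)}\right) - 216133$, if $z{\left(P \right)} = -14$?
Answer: $-216147 - 304 i \sqrt{123} \approx -2.1615 \cdot 10^{5} - 3371.5 i$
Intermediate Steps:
$m = i \sqrt{123}$ ($m = \sqrt{-123} = i \sqrt{123} \approx 11.091 i$)
$\left(m \left(-304\right) + z{\left(\left(-38\right) 1 \right)}\right) - 216133 = \left(i \sqrt{123} \left(-304\right) - 14\right) - 216133 = \left(- 304 i \sqrt{123} - 14\right) - 216133 = \left(-14 - 304 i \sqrt{123}\right) - 216133 = -216147 - 304 i \sqrt{123}$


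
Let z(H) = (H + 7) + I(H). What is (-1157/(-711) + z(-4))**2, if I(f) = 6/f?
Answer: 19775809/2022084 ≈ 9.7799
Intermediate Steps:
z(H) = 7 + H + 6/H (z(H) = (H + 7) + 6/H = (7 + H) + 6/H = 7 + H + 6/H)
(-1157/(-711) + z(-4))**2 = (-1157/(-711) + (7 - 4 + 6/(-4)))**2 = (-1157*(-1/711) + (7 - 4 + 6*(-1/4)))**2 = (1157/711 + (7 - 4 - 3/2))**2 = (1157/711 + 3/2)**2 = (4447/1422)**2 = 19775809/2022084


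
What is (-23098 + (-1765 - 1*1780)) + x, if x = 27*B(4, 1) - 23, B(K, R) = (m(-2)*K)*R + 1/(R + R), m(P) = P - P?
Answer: -53305/2 ≈ -26653.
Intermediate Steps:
m(P) = 0
B(K, R) = 1/(2*R) (B(K, R) = (0*K)*R + 1/(R + R) = 0*R + 1/(2*R) = 0 + 1/(2*R) = 1/(2*R))
x = -19/2 (x = 27*((1/2)/1) - 23 = 27*((1/2)*1) - 23 = 27*(1/2) - 23 = 27/2 - 23 = -19/2 ≈ -9.5000)
(-23098 + (-1765 - 1*1780)) + x = (-23098 + (-1765 - 1*1780)) - 19/2 = (-23098 + (-1765 - 1780)) - 19/2 = (-23098 - 3545) - 19/2 = -26643 - 19/2 = -53305/2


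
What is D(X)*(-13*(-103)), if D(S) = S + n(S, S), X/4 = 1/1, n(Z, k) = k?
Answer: 10712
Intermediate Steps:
X = 4 (X = 4/1 = 4*1 = 4)
D(S) = 2*S (D(S) = S + S = 2*S)
D(X)*(-13*(-103)) = (2*4)*(-13*(-103)) = 8*1339 = 10712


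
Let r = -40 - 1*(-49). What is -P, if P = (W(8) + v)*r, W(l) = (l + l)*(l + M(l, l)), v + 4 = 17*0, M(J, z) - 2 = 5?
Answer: -2124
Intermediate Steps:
r = 9 (r = -40 + 49 = 9)
M(J, z) = 7 (M(J, z) = 2 + 5 = 7)
v = -4 (v = -4 + 17*0 = -4 + 0 = -4)
W(l) = 2*l*(7 + l) (W(l) = (l + l)*(l + 7) = (2*l)*(7 + l) = 2*l*(7 + l))
P = 2124 (P = (2*8*(7 + 8) - 4)*9 = (2*8*15 - 4)*9 = (240 - 4)*9 = 236*9 = 2124)
-P = -1*2124 = -2124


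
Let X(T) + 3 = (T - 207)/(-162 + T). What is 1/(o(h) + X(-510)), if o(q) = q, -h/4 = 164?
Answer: -224/147377 ≈ -0.0015199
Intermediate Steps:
h = -656 (h = -4*164 = -656)
X(T) = -3 + (-207 + T)/(-162 + T) (X(T) = -3 + (T - 207)/(-162 + T) = -3 + (-207 + T)/(-162 + T))
1/(o(h) + X(-510)) = 1/(-656 + (279 - 2*(-510))/(-162 - 510)) = 1/(-656 + (279 + 1020)/(-672)) = 1/(-656 - 1/672*1299) = 1/(-656 - 433/224) = 1/(-147377/224) = -224/147377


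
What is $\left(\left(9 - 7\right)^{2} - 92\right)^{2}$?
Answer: $7744$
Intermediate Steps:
$\left(\left(9 - 7\right)^{2} - 92\right)^{2} = \left(2^{2} - 92\right)^{2} = \left(4 - 92\right)^{2} = \left(-88\right)^{2} = 7744$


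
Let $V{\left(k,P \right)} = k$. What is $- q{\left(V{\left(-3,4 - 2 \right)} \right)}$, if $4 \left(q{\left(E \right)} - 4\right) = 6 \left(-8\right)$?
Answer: $8$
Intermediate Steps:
$q{\left(E \right)} = -8$ ($q{\left(E \right)} = 4 + \frac{6 \left(-8\right)}{4} = 4 + \frac{1}{4} \left(-48\right) = 4 - 12 = -8$)
$- q{\left(V{\left(-3,4 - 2 \right)} \right)} = \left(-1\right) \left(-8\right) = 8$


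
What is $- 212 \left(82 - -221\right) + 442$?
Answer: $-63794$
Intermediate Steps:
$- 212 \left(82 - -221\right) + 442 = - 212 \left(82 + 221\right) + 442 = \left(-212\right) 303 + 442 = -64236 + 442 = -63794$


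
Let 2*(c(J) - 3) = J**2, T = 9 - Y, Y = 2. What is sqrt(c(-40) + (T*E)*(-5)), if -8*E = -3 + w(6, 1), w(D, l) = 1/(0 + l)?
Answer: 3*sqrt(353)/2 ≈ 28.182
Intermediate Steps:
w(D, l) = 1/l
T = 7 (T = 9 - 1*2 = 9 - 2 = 7)
c(J) = 3 + J**2/2
E = 1/4 (E = -(-3 + 1/1)/8 = -(-3 + 1)/8 = -1/8*(-2) = 1/4 ≈ 0.25000)
sqrt(c(-40) + (T*E)*(-5)) = sqrt((3 + (1/2)*(-40)**2) + (7*(1/4))*(-5)) = sqrt((3 + (1/2)*1600) + (7/4)*(-5)) = sqrt((3 + 800) - 35/4) = sqrt(803 - 35/4) = sqrt(3177/4) = 3*sqrt(353)/2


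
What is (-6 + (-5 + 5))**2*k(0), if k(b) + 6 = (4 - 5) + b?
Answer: -252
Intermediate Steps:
k(b) = -7 + b (k(b) = -6 + ((4 - 5) + b) = -6 + (-1 + b) = -7 + b)
(-6 + (-5 + 5))**2*k(0) = (-6 + (-5 + 5))**2*(-7 + 0) = (-6 + 0)**2*(-7) = (-6)**2*(-7) = 36*(-7) = -252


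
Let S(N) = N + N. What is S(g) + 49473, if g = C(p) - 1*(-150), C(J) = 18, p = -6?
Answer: 49809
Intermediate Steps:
g = 168 (g = 18 - 1*(-150) = 18 + 150 = 168)
S(N) = 2*N
S(g) + 49473 = 2*168 + 49473 = 336 + 49473 = 49809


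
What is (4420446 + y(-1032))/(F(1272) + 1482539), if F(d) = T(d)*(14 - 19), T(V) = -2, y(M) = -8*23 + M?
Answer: 4419230/1482549 ≈ 2.9808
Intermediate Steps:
y(M) = -184 + M
F(d) = 10 (F(d) = -2*(14 - 19) = -2*(-5) = 10)
(4420446 + y(-1032))/(F(1272) + 1482539) = (4420446 + (-184 - 1032))/(10 + 1482539) = (4420446 - 1216)/1482549 = 4419230*(1/1482549) = 4419230/1482549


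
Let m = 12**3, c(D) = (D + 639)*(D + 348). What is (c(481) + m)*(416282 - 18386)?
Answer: 370126042368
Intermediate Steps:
c(D) = (348 + D)*(639 + D) (c(D) = (639 + D)*(348 + D) = (348 + D)*(639 + D))
m = 1728
(c(481) + m)*(416282 - 18386) = ((222372 + 481**2 + 987*481) + 1728)*(416282 - 18386) = ((222372 + 231361 + 474747) + 1728)*397896 = (928480 + 1728)*397896 = 930208*397896 = 370126042368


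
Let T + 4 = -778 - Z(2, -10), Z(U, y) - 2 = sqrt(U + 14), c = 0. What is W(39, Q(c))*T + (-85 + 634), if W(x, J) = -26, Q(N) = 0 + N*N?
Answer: 21037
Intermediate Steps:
Q(N) = N**2 (Q(N) = 0 + N**2 = N**2)
Z(U, y) = 2 + sqrt(14 + U) (Z(U, y) = 2 + sqrt(U + 14) = 2 + sqrt(14 + U))
T = -788 (T = -4 + (-778 - (2 + sqrt(14 + 2))) = -4 + (-778 - (2 + sqrt(16))) = -4 + (-778 - (2 + 4)) = -4 + (-778 - 1*6) = -4 + (-778 - 6) = -4 - 784 = -788)
W(39, Q(c))*T + (-85 + 634) = -26*(-788) + (-85 + 634) = 20488 + 549 = 21037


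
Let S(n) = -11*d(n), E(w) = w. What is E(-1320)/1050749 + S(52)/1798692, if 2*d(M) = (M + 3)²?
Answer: -5673174265/539992520088 ≈ -0.010506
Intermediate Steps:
d(M) = (3 + M)²/2 (d(M) = (M + 3)²/2 = (3 + M)²/2)
S(n) = -11*(3 + n)²/2
E(-1320)/1050749 + S(52)/1798692 = -1320/1050749 - 11*(3 + 52)²/2/1798692 = -1320*1/1050749 - 11/2*55²*(1/1798692) = -1320/1050749 - 11/2*3025*(1/1798692) = -1320/1050749 - 33275/2*1/1798692 = -1320/1050749 - 33275/3597384 = -5673174265/539992520088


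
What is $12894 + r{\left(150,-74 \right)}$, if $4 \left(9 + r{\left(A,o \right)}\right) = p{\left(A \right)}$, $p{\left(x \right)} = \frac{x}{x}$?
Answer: $\frac{51541}{4} \approx 12885.0$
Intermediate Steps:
$p{\left(x \right)} = 1$
$r{\left(A,o \right)} = - \frac{35}{4}$ ($r{\left(A,o \right)} = -9 + \frac{1}{4} \cdot 1 = -9 + \frac{1}{4} = - \frac{35}{4}$)
$12894 + r{\left(150,-74 \right)} = 12894 - \frac{35}{4} = \frac{51541}{4}$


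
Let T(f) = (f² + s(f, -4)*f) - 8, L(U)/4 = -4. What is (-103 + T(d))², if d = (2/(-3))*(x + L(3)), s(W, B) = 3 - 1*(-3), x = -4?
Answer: 1745041/81 ≈ 21544.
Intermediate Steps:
L(U) = -16 (L(U) = 4*(-4) = -16)
s(W, B) = 6 (s(W, B) = 3 + 3 = 6)
d = 40/3 (d = (2/(-3))*(-4 - 16) = (2*(-⅓))*(-20) = -⅔*(-20) = 40/3 ≈ 13.333)
T(f) = -8 + f² + 6*f (T(f) = (f² + 6*f) - 8 = -8 + f² + 6*f)
(-103 + T(d))² = (-103 + (-8 + (40/3)² + 6*(40/3)))² = (-103 + (-8 + 1600/9 + 80))² = (-103 + 2248/9)² = (1321/9)² = 1745041/81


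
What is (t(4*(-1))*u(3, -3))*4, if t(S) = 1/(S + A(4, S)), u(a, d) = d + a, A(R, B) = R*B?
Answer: 0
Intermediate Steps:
A(R, B) = B*R
u(a, d) = a + d
t(S) = 1/(5*S) (t(S) = 1/(S + S*4) = 1/(S + 4*S) = 1/(5*S))
(t(4*(-1))*u(3, -3))*4 = ((1/(5*((4*(-1)))))*(3 - 3))*4 = (((1/5)/(-4))*0)*4 = (((1/5)*(-1/4))*0)*4 = -1/20*0*4 = 0*4 = 0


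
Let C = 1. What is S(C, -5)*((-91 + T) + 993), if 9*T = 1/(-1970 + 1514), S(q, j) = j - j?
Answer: 0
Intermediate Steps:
S(q, j) = 0
T = -1/4104 (T = 1/(9*(-1970 + 1514)) = (1/9)/(-456) = (1/9)*(-1/456) = -1/4104 ≈ -0.00024366)
S(C, -5)*((-91 + T) + 993) = 0*((-91 - 1/4104) + 993) = 0*(-373465/4104 + 993) = 0*(3701807/4104) = 0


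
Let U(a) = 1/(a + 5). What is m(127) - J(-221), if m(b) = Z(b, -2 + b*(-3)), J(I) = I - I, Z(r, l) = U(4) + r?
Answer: 1144/9 ≈ 127.11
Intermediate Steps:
U(a) = 1/(5 + a)
Z(r, l) = ⅑ + r (Z(r, l) = 1/(5 + 4) + r = 1/9 + r = ⅑ + r)
J(I) = 0
m(b) = ⅑ + b
m(127) - J(-221) = (⅑ + 127) - 1*0 = 1144/9 + 0 = 1144/9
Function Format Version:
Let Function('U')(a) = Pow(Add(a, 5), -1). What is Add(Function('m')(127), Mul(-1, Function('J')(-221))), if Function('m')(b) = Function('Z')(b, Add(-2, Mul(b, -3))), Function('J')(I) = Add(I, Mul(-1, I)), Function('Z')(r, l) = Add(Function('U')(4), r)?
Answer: Rational(1144, 9) ≈ 127.11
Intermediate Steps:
Function('U')(a) = Pow(Add(5, a), -1)
Function('Z')(r, l) = Add(Rational(1, 9), r) (Function('Z')(r, l) = Add(Pow(Add(5, 4), -1), r) = Add(Pow(9, -1), r) = Add(Rational(1, 9), r))
Function('J')(I) = 0
Function('m')(b) = Add(Rational(1, 9), b)
Add(Function('m')(127), Mul(-1, Function('J')(-221))) = Add(Add(Rational(1, 9), 127), Mul(-1, 0)) = Add(Rational(1144, 9), 0) = Rational(1144, 9)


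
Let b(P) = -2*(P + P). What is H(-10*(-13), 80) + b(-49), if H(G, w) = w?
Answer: 276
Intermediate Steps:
b(P) = -4*P
H(-10*(-13), 80) + b(-49) = 80 - 4*(-49) = 80 + 196 = 276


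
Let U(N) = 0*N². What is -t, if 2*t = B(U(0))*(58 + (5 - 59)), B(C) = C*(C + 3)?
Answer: 0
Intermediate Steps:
U(N) = 0
B(C) = C*(3 + C)
t = 0 (t = ((0*(3 + 0))*(58 + (5 - 59)))/2 = ((0*3)*(58 - 54))/2 = (0*4)/2 = (½)*0 = 0)
-t = -1*0 = 0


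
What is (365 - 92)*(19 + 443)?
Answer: 126126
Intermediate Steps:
(365 - 92)*(19 + 443) = 273*462 = 126126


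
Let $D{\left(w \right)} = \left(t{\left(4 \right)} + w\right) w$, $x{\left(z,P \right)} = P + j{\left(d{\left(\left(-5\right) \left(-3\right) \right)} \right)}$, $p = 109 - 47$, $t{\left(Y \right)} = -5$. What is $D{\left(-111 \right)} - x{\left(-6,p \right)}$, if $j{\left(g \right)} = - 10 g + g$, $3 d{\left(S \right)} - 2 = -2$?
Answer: $12814$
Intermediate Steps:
$d{\left(S \right)} = 0$ ($d{\left(S \right)} = \frac{2}{3} + \frac{1}{3} \left(-2\right) = \frac{2}{3} - \frac{2}{3} = 0$)
$j{\left(g \right)} = - 9 g$
$p = 62$ ($p = 109 - 47 = 62$)
$x{\left(z,P \right)} = P$ ($x{\left(z,P \right)} = P - 0 = P + 0 = P$)
$D{\left(w \right)} = w \left(-5 + w\right)$ ($D{\left(w \right)} = \left(-5 + w\right) w = w \left(-5 + w\right)$)
$D{\left(-111 \right)} - x{\left(-6,p \right)} = - 111 \left(-5 - 111\right) - 62 = \left(-111\right) \left(-116\right) - 62 = 12876 - 62 = 12814$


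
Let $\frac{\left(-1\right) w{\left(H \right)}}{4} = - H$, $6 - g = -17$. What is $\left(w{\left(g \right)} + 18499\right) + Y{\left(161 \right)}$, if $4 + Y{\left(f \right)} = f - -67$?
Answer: $18815$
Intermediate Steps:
$g = 23$ ($g = 6 - -17 = 6 + 17 = 23$)
$w{\left(H \right)} = 4 H$ ($w{\left(H \right)} = - 4 \left(- H\right) = 4 H$)
$Y{\left(f \right)} = 63 + f$ ($Y{\left(f \right)} = -4 + \left(f - -67\right) = -4 + \left(f + 67\right) = -4 + \left(67 + f\right) = 63 + f$)
$\left(w{\left(g \right)} + 18499\right) + Y{\left(161 \right)} = \left(4 \cdot 23 + 18499\right) + \left(63 + 161\right) = \left(92 + 18499\right) + 224 = 18591 + 224 = 18815$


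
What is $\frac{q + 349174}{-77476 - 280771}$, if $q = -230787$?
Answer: $- \frac{118387}{358247} \approx -0.33046$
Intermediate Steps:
$\frac{q + 349174}{-77476 - 280771} = \frac{-230787 + 349174}{-77476 - 280771} = \frac{118387}{-358247} = 118387 \left(- \frac{1}{358247}\right) = - \frac{118387}{358247}$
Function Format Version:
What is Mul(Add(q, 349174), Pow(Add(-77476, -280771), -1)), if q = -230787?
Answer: Rational(-118387, 358247) ≈ -0.33046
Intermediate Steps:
Mul(Add(q, 349174), Pow(Add(-77476, -280771), -1)) = Mul(Add(-230787, 349174), Pow(Add(-77476, -280771), -1)) = Mul(118387, Pow(-358247, -1)) = Mul(118387, Rational(-1, 358247)) = Rational(-118387, 358247)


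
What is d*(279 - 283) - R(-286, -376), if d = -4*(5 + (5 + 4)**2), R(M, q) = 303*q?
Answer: 115304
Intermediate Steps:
d = -344 (d = -4*(5 + 9**2) = -4*(5 + 81) = -4*86 = -344)
d*(279 - 283) - R(-286, -376) = -344*(279 - 283) - 303*(-376) = -344*(-4) - 1*(-113928) = 1376 + 113928 = 115304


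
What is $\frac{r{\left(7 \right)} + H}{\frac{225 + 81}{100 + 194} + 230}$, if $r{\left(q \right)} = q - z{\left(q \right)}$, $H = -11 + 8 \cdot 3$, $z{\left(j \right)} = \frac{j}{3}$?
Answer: $\frac{2597}{33963} \approx 0.076466$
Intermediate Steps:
$z{\left(j \right)} = \frac{j}{3}$ ($z{\left(j \right)} = j \frac{1}{3} = \frac{j}{3}$)
$H = 13$ ($H = -11 + 24 = 13$)
$r{\left(q \right)} = \frac{2 q}{3}$ ($r{\left(q \right)} = q - \frac{q}{3} = \frac{2 q}{3}$)
$\frac{r{\left(7 \right)} + H}{\frac{225 + 81}{100 + 194} + 230} = \frac{\frac{2}{3} \cdot 7 + 13}{\frac{225 + 81}{100 + 194} + 230} = \frac{\frac{14}{3} + 13}{\frac{306}{294} + 230} = \frac{53}{3 \left(306 \cdot \frac{1}{294} + 230\right)} = \frac{53}{3 \left(\frac{51}{49} + 230\right)} = \frac{53}{3 \cdot \frac{11321}{49}} = \frac{53}{3} \cdot \frac{49}{11321} = \frac{2597}{33963}$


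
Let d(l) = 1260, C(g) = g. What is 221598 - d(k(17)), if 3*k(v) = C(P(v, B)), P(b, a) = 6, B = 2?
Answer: 220338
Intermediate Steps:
k(v) = 2 (k(v) = (⅓)*6 = 2)
221598 - d(k(17)) = 221598 - 1*1260 = 221598 - 1260 = 220338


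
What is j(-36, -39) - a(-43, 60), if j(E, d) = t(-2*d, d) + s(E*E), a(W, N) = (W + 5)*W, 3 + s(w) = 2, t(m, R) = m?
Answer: -1557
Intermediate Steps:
s(w) = -1 (s(w) = -3 + 2 = -1)
a(W, N) = W*(5 + W) (a(W, N) = (5 + W)*W = W*(5 + W))
j(E, d) = -1 - 2*d (j(E, d) = -2*d - 1 = -1 - 2*d)
j(-36, -39) - a(-43, 60) = (-1 - 2*(-39)) - (-43)*(5 - 43) = (-1 + 78) - (-43)*(-38) = 77 - 1*1634 = 77 - 1634 = -1557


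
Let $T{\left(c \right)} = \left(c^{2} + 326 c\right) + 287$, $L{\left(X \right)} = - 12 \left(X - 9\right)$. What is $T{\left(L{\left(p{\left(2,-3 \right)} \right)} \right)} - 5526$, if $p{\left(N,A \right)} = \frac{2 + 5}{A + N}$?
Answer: $94217$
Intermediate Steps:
$p{\left(N,A \right)} = \frac{7}{A + N}$
$L{\left(X \right)} = 108 - 12 X$ ($L{\left(X \right)} = - 12 \left(-9 + X\right) = 108 - 12 X$)
$T{\left(c \right)} = 287 + c^{2} + 326 c$
$T{\left(L{\left(p{\left(2,-3 \right)} \right)} \right)} - 5526 = \left(287 + \left(108 - 12 \frac{7}{-3 + 2}\right)^{2} + 326 \left(108 - 12 \frac{7}{-3 + 2}\right)\right) - 5526 = \left(287 + \left(108 - 12 \frac{7}{-1}\right)^{2} + 326 \left(108 - 12 \frac{7}{-1}\right)\right) - 5526 = \left(287 + \left(108 - 12 \cdot 7 \left(-1\right)\right)^{2} + 326 \left(108 - 12 \cdot 7 \left(-1\right)\right)\right) - 5526 = \left(287 + \left(108 - -84\right)^{2} + 326 \left(108 - -84\right)\right) - 5526 = \left(287 + \left(108 + 84\right)^{2} + 326 \left(108 + 84\right)\right) - 5526 = \left(287 + 192^{2} + 326 \cdot 192\right) - 5526 = \left(287 + 36864 + 62592\right) - 5526 = 99743 - 5526 = 94217$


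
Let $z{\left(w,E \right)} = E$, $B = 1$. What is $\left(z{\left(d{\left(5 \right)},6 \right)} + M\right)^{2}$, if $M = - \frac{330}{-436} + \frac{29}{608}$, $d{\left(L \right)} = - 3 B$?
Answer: $\frac{203358608209}{4391977984} \approx 46.302$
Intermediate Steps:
$d{\left(L \right)} = -3$ ($d{\left(L \right)} = \left(-3\right) 1 = -3$)
$M = \frac{53321}{66272}$ ($M = \left(-330\right) \left(- \frac{1}{436}\right) + 29 \cdot \frac{1}{608} = \frac{165}{218} + \frac{29}{608} = \frac{53321}{66272} \approx 0.80458$)
$\left(z{\left(d{\left(5 \right)},6 \right)} + M\right)^{2} = \left(6 + \frac{53321}{66272}\right)^{2} = \left(\frac{450953}{66272}\right)^{2} = \frac{203358608209}{4391977984}$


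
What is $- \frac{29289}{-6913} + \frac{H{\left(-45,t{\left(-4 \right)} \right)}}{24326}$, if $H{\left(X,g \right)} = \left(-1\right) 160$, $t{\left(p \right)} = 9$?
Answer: $\frac{355689067}{84082819} \approx 4.2302$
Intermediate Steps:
$H{\left(X,g \right)} = -160$
$- \frac{29289}{-6913} + \frac{H{\left(-45,t{\left(-4 \right)} \right)}}{24326} = - \frac{29289}{-6913} - \frac{160}{24326} = \left(-29289\right) \left(- \frac{1}{6913}\right) - \frac{80}{12163} = \frac{29289}{6913} - \frac{80}{12163} = \frac{355689067}{84082819}$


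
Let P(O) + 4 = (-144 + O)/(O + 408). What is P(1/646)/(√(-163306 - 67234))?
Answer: 1147299*I*√57635/30381598630 ≈ 0.0090659*I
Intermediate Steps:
P(O) = -4 + (-144 + O)/(408 + O) (P(O) = -4 + (-144 + O)/(O + 408) = -4 + (-144 + O)/(408 + O))
P(1/646)/(√(-163306 - 67234)) = (3*(-592 - 1/646)/(408 + 1/646))/(√(-163306 - 67234)) = (3*(-592 - 1*1/646)/(408 + 1/646))/(√(-230540)) = (3*(-592 - 1/646)/(263569/646))/((2*I*√57635)) = (3*(646/263569)*(-382433/646))*(-I*√57635/115270) = -(-1147299)*I*√57635/30381598630 = 1147299*I*√57635/30381598630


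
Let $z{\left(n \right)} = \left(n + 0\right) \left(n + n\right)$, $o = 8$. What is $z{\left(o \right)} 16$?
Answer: $2048$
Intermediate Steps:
$z{\left(n \right)} = 2 n^{2}$ ($z{\left(n \right)} = n 2 n = 2 n^{2}$)
$z{\left(o \right)} 16 = 2 \cdot 8^{2} \cdot 16 = 2 \cdot 64 \cdot 16 = 128 \cdot 16 = 2048$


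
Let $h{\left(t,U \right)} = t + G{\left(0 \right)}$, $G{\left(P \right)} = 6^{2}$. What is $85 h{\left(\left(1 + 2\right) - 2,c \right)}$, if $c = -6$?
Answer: $3145$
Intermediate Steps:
$G{\left(P \right)} = 36$
$h{\left(t,U \right)} = 36 + t$ ($h{\left(t,U \right)} = t + 36 = 36 + t$)
$85 h{\left(\left(1 + 2\right) - 2,c \right)} = 85 \left(36 + \left(\left(1 + 2\right) - 2\right)\right) = 85 \left(36 + \left(3 - 2\right)\right) = 85 \left(36 + 1\right) = 85 \cdot 37 = 3145$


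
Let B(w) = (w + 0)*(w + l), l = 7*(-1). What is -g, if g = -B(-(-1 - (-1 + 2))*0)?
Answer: 0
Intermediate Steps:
l = -7
B(w) = w*(-7 + w) (B(w) = (w + 0)*(w - 7) = w*(-7 + w))
g = 0 (g = --(-1 - (-1 + 2))*0*(-7 - (-1 - (-1 + 2))*0) = --(-1 - 1*1)*0*(-7 - (-1 - 1*1)*0) = --(-1 - 1)*0*(-7 - (-1 - 1)*0) = --1*(-2)*0*(-7 - 1*(-2)*0) = -2*0*(-7 + 2*0) = -0*(-7 + 0) = -0*(-7) = -1*0 = 0)
-g = -1*0 = 0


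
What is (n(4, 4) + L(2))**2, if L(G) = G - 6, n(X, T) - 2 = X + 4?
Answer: 36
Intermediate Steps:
n(X, T) = 6 + X (n(X, T) = 2 + (X + 4) = 2 + (4 + X) = 6 + X)
L(G) = -6 + G
(n(4, 4) + L(2))**2 = ((6 + 4) + (-6 + 2))**2 = (10 - 4)**2 = 6**2 = 36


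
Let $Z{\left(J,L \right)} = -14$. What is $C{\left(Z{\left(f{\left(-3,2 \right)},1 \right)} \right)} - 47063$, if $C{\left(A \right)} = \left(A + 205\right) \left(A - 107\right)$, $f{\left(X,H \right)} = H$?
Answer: $-70174$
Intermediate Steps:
$C{\left(A \right)} = \left(-107 + A\right) \left(205 + A\right)$ ($C{\left(A \right)} = \left(205 + A\right) \left(-107 + A\right) = \left(-107 + A\right) \left(205 + A\right)$)
$C{\left(Z{\left(f{\left(-3,2 \right)},1 \right)} \right)} - 47063 = \left(-21935 + \left(-14\right)^{2} + 98 \left(-14\right)\right) - 47063 = \left(-21935 + 196 - 1372\right) - 47063 = -23111 - 47063 = -70174$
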